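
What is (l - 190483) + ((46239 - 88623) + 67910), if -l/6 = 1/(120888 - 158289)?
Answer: -2056518917/12467 ≈ -1.6496e+5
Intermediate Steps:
l = 2/12467 (l = -6/(120888 - 158289) = -6/(-37401) = -6*(-1/37401) = 2/12467 ≈ 0.00016042)
(l - 190483) + ((46239 - 88623) + 67910) = (2/12467 - 190483) + ((46239 - 88623) + 67910) = -2374751559/12467 + (-42384 + 67910) = -2374751559/12467 + 25526 = -2056518917/12467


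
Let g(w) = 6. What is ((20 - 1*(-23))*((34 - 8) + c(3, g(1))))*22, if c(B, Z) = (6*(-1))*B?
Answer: 7568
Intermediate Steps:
c(B, Z) = -6*B
((20 - 1*(-23))*((34 - 8) + c(3, g(1))))*22 = ((20 - 1*(-23))*((34 - 8) - 6*3))*22 = ((20 + 23)*(26 - 18))*22 = (43*8)*22 = 344*22 = 7568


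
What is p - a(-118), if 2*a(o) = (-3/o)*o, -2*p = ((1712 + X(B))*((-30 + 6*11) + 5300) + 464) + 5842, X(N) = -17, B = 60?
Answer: -9050823/2 ≈ -4.5254e+6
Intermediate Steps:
p = -4525413 (p = -(((1712 - 17)*((-30 + 6*11) + 5300) + 464) + 5842)/2 = -((1695*((-30 + 66) + 5300) + 464) + 5842)/2 = -((1695*(36 + 5300) + 464) + 5842)/2 = -((1695*5336 + 464) + 5842)/2 = -((9044520 + 464) + 5842)/2 = -(9044984 + 5842)/2 = -1/2*9050826 = -4525413)
a(o) = -3/2 (a(o) = ((-3/o)*o)/2 = (1/2)*(-3) = -3/2)
p - a(-118) = -4525413 - 1*(-3/2) = -4525413 + 3/2 = -9050823/2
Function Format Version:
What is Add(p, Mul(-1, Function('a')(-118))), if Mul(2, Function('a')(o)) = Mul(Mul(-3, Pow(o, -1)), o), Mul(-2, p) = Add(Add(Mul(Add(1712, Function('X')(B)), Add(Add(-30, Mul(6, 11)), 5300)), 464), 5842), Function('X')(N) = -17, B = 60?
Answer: Rational(-9050823, 2) ≈ -4.5254e+6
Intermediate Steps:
p = -4525413 (p = Mul(Rational(-1, 2), Add(Add(Mul(Add(1712, -17), Add(Add(-30, Mul(6, 11)), 5300)), 464), 5842)) = Mul(Rational(-1, 2), Add(Add(Mul(1695, Add(Add(-30, 66), 5300)), 464), 5842)) = Mul(Rational(-1, 2), Add(Add(Mul(1695, Add(36, 5300)), 464), 5842)) = Mul(Rational(-1, 2), Add(Add(Mul(1695, 5336), 464), 5842)) = Mul(Rational(-1, 2), Add(Add(9044520, 464), 5842)) = Mul(Rational(-1, 2), Add(9044984, 5842)) = Mul(Rational(-1, 2), 9050826) = -4525413)
Function('a')(o) = Rational(-3, 2) (Function('a')(o) = Mul(Rational(1, 2), Mul(Mul(-3, Pow(o, -1)), o)) = Mul(Rational(1, 2), -3) = Rational(-3, 2))
Add(p, Mul(-1, Function('a')(-118))) = Add(-4525413, Mul(-1, Rational(-3, 2))) = Add(-4525413, Rational(3, 2)) = Rational(-9050823, 2)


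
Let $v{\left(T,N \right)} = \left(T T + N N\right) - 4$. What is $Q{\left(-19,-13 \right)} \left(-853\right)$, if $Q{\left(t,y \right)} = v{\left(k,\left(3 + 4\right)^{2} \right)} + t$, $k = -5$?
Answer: $-2049759$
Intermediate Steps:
$v{\left(T,N \right)} = -4 + N^{2} + T^{2}$ ($v{\left(T,N \right)} = \left(T^{2} + N^{2}\right) - 4 = \left(N^{2} + T^{2}\right) - 4 = -4 + N^{2} + T^{2}$)
$Q{\left(t,y \right)} = 2422 + t$ ($Q{\left(t,y \right)} = \left(-4 + \left(\left(3 + 4\right)^{2}\right)^{2} + \left(-5\right)^{2}\right) + t = \left(-4 + \left(7^{2}\right)^{2} + 25\right) + t = \left(-4 + 49^{2} + 25\right) + t = \left(-4 + 2401 + 25\right) + t = 2422 + t$)
$Q{\left(-19,-13 \right)} \left(-853\right) = \left(2422 - 19\right) \left(-853\right) = 2403 \left(-853\right) = -2049759$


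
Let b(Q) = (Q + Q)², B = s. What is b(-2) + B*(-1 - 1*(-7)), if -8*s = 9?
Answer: 37/4 ≈ 9.2500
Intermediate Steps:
s = -9/8 (s = -⅛*9 = -9/8 ≈ -1.1250)
B = -9/8 ≈ -1.1250
b(Q) = 4*Q² (b(Q) = (2*Q)² = 4*Q²)
b(-2) + B*(-1 - 1*(-7)) = 4*(-2)² - 9*(-1 - 1*(-7))/8 = 4*4 - 9*(-1 + 7)/8 = 16 - 9/8*6 = 16 - 27/4 = 37/4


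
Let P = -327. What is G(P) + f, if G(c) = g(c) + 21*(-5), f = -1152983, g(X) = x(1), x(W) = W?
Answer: -1153087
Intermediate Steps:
g(X) = 1
G(c) = -104 (G(c) = 1 + 21*(-5) = 1 - 105 = -104)
G(P) + f = -104 - 1152983 = -1153087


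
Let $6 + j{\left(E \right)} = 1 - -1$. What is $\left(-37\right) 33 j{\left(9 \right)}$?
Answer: $4884$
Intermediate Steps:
$j{\left(E \right)} = -4$ ($j{\left(E \right)} = -6 + \left(1 - -1\right) = -6 + \left(1 + 1\right) = -6 + 2 = -4$)
$\left(-37\right) 33 j{\left(9 \right)} = \left(-37\right) 33 \left(-4\right) = \left(-1221\right) \left(-4\right) = 4884$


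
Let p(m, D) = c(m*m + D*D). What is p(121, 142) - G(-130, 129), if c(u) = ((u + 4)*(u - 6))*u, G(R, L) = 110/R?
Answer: 548079175783826/13 ≈ 4.2160e+13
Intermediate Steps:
c(u) = u*(-6 + u)*(4 + u) (c(u) = ((4 + u)*(-6 + u))*u = ((-6 + u)*(4 + u))*u = u*(-6 + u)*(4 + u))
p(m, D) = (D² + m²)*(-24 + (D² + m²)² - 2*D² - 2*m²) (p(m, D) = (m*m + D*D)*(-24 + (m*m + D*D)² - 2*(m*m + D*D)) = (m² + D²)*(-24 + (m² + D²)² - 2*(m² + D²)) = (D² + m²)*(-24 + (D² + m²)² - 2*(D² + m²)) = (D² + m²)*(-24 + (D² + m²)² + (-2*D² - 2*m²)) = (D² + m²)*(-24 + (D² + m²)² - 2*D² - 2*m²))
p(121, 142) - G(-130, 129) = -(142² + 121²)*(24 - (142² + 121²)² + 2*142² + 2*121²) - 110/(-130) = -(20164 + 14641)*(24 - (20164 + 14641)² + 2*20164 + 2*14641) - 110*(-1)/130 = -1*34805*(24 - 1*34805² + 40328 + 29282) - 1*(-11/13) = -1*34805*(24 - 1*1211388025 + 40328 + 29282) + 11/13 = -1*34805*(24 - 1211388025 + 40328 + 29282) + 11/13 = -1*34805*(-1211318391) + 11/13 = 42159936598755 + 11/13 = 548079175783826/13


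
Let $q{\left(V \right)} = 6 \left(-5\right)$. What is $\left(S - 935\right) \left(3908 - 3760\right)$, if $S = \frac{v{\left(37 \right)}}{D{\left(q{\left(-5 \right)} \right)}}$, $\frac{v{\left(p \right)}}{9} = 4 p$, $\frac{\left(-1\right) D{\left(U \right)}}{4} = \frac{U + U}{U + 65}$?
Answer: $-109631$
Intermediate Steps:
$q{\left(V \right)} = -30$
$D{\left(U \right)} = - \frac{8 U}{65 + U}$ ($D{\left(U \right)} = - 4 \frac{U + U}{U + 65} = - 4 \frac{2 U}{65 + U} = - \frac{8 U}{65 + U}$)
$v{\left(p \right)} = 36 p$ ($v{\left(p \right)} = 9 \cdot 4 p = 36 p$)
$S = \frac{777}{4}$ ($S = \frac{36 \cdot 37}{\left(-8\right) \left(-30\right) \frac{1}{65 - 30}} = \frac{1332}{\left(-8\right) \left(-30\right) \frac{1}{35}} = \frac{1332}{\frac{48}{7}} = 1332 \cdot \frac{7}{48} = \frac{777}{4} \approx 194.25$)
$\left(S - 935\right) \left(3908 - 3760\right) = \left(\frac{777}{4} - 935\right) \left(3908 - 3760\right) = \left(- \frac{2963}{4}\right) 148 = -109631$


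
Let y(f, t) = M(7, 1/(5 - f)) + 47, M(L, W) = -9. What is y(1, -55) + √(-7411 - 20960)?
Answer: 38 + 7*I*√579 ≈ 38.0 + 168.44*I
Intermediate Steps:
y(f, t) = 38 (y(f, t) = -9 + 47 = 38)
y(1, -55) + √(-7411 - 20960) = 38 + √(-7411 - 20960) = 38 + √(-28371) = 38 + 7*I*√579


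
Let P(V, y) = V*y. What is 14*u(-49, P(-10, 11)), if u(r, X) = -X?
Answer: 1540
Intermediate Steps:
14*u(-49, P(-10, 11)) = 14*(-(-10)*11) = 14*(-1*(-110)) = 14*110 = 1540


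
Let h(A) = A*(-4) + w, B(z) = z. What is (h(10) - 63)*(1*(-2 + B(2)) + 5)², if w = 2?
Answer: -2525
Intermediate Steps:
h(A) = 2 - 4*A (h(A) = A*(-4) + 2 = -4*A + 2 = 2 - 4*A)
(h(10) - 63)*(1*(-2 + B(2)) + 5)² = ((2 - 4*10) - 63)*(1*(-2 + 2) + 5)² = ((2 - 40) - 63)*(1*0 + 5)² = (-38 - 63)*(0 + 5)² = -101*5² = -101*25 = -2525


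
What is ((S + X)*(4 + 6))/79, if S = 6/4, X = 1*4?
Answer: 55/79 ≈ 0.69620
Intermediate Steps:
X = 4
S = 3/2 (S = 6*(¼) = 3/2 ≈ 1.5000)
((S + X)*(4 + 6))/79 = ((3/2 + 4)*(4 + 6))/79 = ((11/2)*10)*(1/79) = 55*(1/79) = 55/79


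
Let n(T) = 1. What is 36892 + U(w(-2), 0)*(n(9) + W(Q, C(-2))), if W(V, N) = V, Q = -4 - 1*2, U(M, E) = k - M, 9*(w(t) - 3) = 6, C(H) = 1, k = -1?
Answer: 110746/3 ≈ 36915.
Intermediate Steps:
w(t) = 11/3 (w(t) = 3 + (1/9)*6 = 3 + 2/3 = 11/3)
U(M, E) = -1 - M
Q = -6 (Q = -4 - 2 = -6)
36892 + U(w(-2), 0)*(n(9) + W(Q, C(-2))) = 36892 + (-1 - 1*11/3)*(1 - 6) = 36892 + (-1 - 11/3)*(-5) = 36892 - 14/3*(-5) = 36892 + 70/3 = 110746/3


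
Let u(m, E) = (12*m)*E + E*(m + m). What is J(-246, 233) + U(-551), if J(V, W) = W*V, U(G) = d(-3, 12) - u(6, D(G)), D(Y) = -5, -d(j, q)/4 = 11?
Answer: -56942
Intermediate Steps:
d(j, q) = -44 (d(j, q) = -4*11 = -44)
u(m, E) = 14*E*m (u(m, E) = 12*E*m + E*(2*m) = 12*E*m + 2*E*m = 14*E*m)
U(G) = 376 (U(G) = -44 - 14*(-5)*6 = -44 - 1*(-420) = -44 + 420 = 376)
J(V, W) = V*W
J(-246, 233) + U(-551) = -246*233 + 376 = -57318 + 376 = -56942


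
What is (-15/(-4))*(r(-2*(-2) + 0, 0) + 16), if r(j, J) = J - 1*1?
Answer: 225/4 ≈ 56.250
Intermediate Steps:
r(j, J) = -1 + J (r(j, J) = J - 1 = -1 + J)
(-15/(-4))*(r(-2*(-2) + 0, 0) + 16) = (-15/(-4))*((-1 + 0) + 16) = (-15*(-¼))*(-1 + 16) = (15/4)*15 = 225/4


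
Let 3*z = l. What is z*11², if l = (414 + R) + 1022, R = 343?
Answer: 71753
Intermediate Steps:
l = 1779 (l = (414 + 343) + 1022 = 757 + 1022 = 1779)
z = 593 (z = (⅓)*1779 = 593)
z*11² = 593*11² = 593*121 = 71753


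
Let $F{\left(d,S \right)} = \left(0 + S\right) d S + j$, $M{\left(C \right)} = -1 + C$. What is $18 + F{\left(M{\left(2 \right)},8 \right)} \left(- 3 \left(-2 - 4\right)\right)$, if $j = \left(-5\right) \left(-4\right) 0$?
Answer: $1170$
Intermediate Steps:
$j = 0$ ($j = 20 \cdot 0 = 0$)
$F{\left(d,S \right)} = d S^{2}$ ($F{\left(d,S \right)} = \left(0 + S\right) d S + 0 = S d S + 0 = d S^{2} + 0 = d S^{2}$)
$18 + F{\left(M{\left(2 \right)},8 \right)} \left(- 3 \left(-2 - 4\right)\right) = 18 + \left(-1 + 2\right) 8^{2} \left(- 3 \left(-2 - 4\right)\right) = 18 + 1 \cdot 64 \left(\left(-3\right) \left(-6\right)\right) = 18 + 64 \cdot 18 = 18 + 1152 = 1170$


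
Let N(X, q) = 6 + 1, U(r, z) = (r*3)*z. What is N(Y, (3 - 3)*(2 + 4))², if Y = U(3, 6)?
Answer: 49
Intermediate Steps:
U(r, z) = 3*r*z (U(r, z) = (3*r)*z = 3*r*z)
Y = 54 (Y = 3*3*6 = 54)
N(X, q) = 7
N(Y, (3 - 3)*(2 + 4))² = 7² = 49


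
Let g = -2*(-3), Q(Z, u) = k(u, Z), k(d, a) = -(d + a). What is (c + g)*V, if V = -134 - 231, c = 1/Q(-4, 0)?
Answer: -9125/4 ≈ -2281.3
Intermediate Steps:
k(d, a) = -a - d (k(d, a) = -(a + d) = -a - d)
Q(Z, u) = -Z - u
g = 6
c = ¼ (c = 1/(-1*(-4) - 1*0) = 1/(4 + 0) = 1/4 = ¼ ≈ 0.25000)
V = -365
(c + g)*V = (¼ + 6)*(-365) = (25/4)*(-365) = -9125/4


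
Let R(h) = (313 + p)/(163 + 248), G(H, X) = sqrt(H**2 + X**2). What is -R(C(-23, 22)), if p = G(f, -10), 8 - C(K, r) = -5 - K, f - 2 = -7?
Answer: -313/411 - 5*sqrt(5)/411 ≈ -0.78876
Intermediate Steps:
f = -5 (f = 2 - 7 = -5)
C(K, r) = 13 + K (C(K, r) = 8 - (-5 - K) = 8 + (5 + K) = 13 + K)
p = 5*sqrt(5) (p = sqrt((-5)**2 + (-10)**2) = sqrt(25 + 100) = sqrt(125) = 5*sqrt(5) ≈ 11.180)
R(h) = 313/411 + 5*sqrt(5)/411 (R(h) = (313 + 5*sqrt(5))/(163 + 248) = (313 + 5*sqrt(5))/411 = (313 + 5*sqrt(5))*(1/411) = 313/411 + 5*sqrt(5)/411)
-R(C(-23, 22)) = -(313/411 + 5*sqrt(5)/411) = -313/411 - 5*sqrt(5)/411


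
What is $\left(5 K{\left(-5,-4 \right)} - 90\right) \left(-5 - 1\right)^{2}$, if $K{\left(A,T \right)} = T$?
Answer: $-3960$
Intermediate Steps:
$\left(5 K{\left(-5,-4 \right)} - 90\right) \left(-5 - 1\right)^{2} = \left(5 \left(-4\right) - 90\right) \left(-5 - 1\right)^{2} = \left(-20 - 90\right) \left(-6\right)^{2} = \left(-110\right) 36 = -3960$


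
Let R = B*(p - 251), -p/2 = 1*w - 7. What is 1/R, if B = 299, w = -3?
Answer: -1/69069 ≈ -1.4478e-5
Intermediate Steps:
p = 20 (p = -2*(1*(-3) - 7) = -2*(-3 - 7) = -2*(-10) = 20)
R = -69069 (R = 299*(20 - 251) = 299*(-231) = -69069)
1/R = 1/(-69069) = -1/69069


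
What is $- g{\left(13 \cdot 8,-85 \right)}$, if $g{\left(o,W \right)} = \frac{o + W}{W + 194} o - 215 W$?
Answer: $- \frac{1993951}{109} \approx -18293.0$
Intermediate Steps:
$g{\left(o,W \right)} = - 215 W + \frac{o \left(W + o\right)}{194 + W}$ ($g{\left(o,W \right)} = \frac{W + o}{194 + W} o - 215 W = \frac{o \left(W + o\right)}{194 + W} - 215 W = - 215 W + \frac{o \left(W + o\right)}{194 + W}$)
$- g{\left(13 \cdot 8,-85 \right)} = - \frac{\left(13 \cdot 8\right)^{2} - -3545350 - 215 \left(-85\right)^{2} - 85 \cdot 13 \cdot 8}{194 - 85} = - \frac{104^{2} + 3545350 - 1553375 - 8840}{109} = - \frac{10816 + 3545350 - 1553375 - 8840}{109} = - \frac{1993951}{109}$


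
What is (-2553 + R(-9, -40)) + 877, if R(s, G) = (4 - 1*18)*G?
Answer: -1116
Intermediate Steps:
R(s, G) = -14*G (R(s, G) = (4 - 18)*G = -14*G)
(-2553 + R(-9, -40)) + 877 = (-2553 - 14*(-40)) + 877 = (-2553 + 560) + 877 = -1993 + 877 = -1116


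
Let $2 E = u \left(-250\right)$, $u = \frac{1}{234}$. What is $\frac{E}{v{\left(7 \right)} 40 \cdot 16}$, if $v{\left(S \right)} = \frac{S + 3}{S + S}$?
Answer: $- \frac{35}{29952} \approx -0.0011685$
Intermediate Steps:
$u = \frac{1}{234} \approx 0.0042735$
$v{\left(S \right)} = \frac{3 + S}{2 S}$
$E = - \frac{125}{234}$ ($E = \frac{\frac{1}{234} \left(-250\right)}{2} = \frac{1}{2} \left(- \frac{125}{117}\right) = - \frac{125}{234} \approx -0.53419$)
$\frac{E}{v{\left(7 \right)} 40 \cdot 16} = - \frac{125}{234 \frac{3 + 7}{2 \cdot 7} \cdot 40 \cdot 16} = - \frac{125}{234 \cdot \frac{1}{2} \cdot \frac{1}{7} \cdot 10 \cdot 40 \cdot 16} = - \frac{125}{234 \cdot \frac{5}{7} \cdot 40 \cdot 16} = - \frac{125}{234 \cdot \frac{200}{7} \cdot 16} = - \frac{125}{234 \cdot \frac{3200}{7}} = \left(- \frac{125}{234}\right) \frac{7}{3200} = - \frac{35}{29952}$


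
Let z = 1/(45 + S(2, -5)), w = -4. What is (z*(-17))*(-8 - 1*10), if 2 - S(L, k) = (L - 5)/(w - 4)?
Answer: 2448/373 ≈ 6.5630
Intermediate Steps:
S(L, k) = 11/8 + L/8 (S(L, k) = 2 - (L - 5)/(-4 - 4) = 2 - (-5 + L)/(-8) = 2 - (-5 + L)*(-1)/8 = 2 - (5/8 - L/8) = 2 + (-5/8 + L/8) = 11/8 + L/8)
z = 8/373 (z = 1/(45 + (11/8 + (⅛)*2)) = 1/(45 + (11/8 + ¼)) = 1/(45 + 13/8) = 1/(373/8) = 8/373 ≈ 0.021448)
(z*(-17))*(-8 - 1*10) = ((8/373)*(-17))*(-8 - 1*10) = -136*(-8 - 10)/373 = -136/373*(-18) = 2448/373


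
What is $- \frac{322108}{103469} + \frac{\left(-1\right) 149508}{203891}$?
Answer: $- \frac{81144365480}{21096397879} \approx -3.8464$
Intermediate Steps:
$- \frac{322108}{103469} + \frac{\left(-1\right) 149508}{203891} = \left(-322108\right) \frac{1}{103469} - \frac{149508}{203891} = - \frac{322108}{103469} - \frac{149508}{203891} = - \frac{81144365480}{21096397879}$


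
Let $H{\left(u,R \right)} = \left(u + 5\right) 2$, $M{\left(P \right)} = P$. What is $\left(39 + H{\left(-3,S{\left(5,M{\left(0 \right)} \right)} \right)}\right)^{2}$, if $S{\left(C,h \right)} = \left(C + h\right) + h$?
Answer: $1849$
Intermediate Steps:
$S{\left(C,h \right)} = C + 2 h$
$H{\left(u,R \right)} = 10 + 2 u$ ($H{\left(u,R \right)} = \left(5 + u\right) 2 = 10 + 2 u$)
$\left(39 + H{\left(-3,S{\left(5,M{\left(0 \right)} \right)} \right)}\right)^{2} = \left(39 + \left(10 + 2 \left(-3\right)\right)\right)^{2} = \left(39 + \left(10 - 6\right)\right)^{2} = \left(39 + 4\right)^{2} = 43^{2} = 1849$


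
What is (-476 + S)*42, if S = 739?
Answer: 11046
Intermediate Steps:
(-476 + S)*42 = (-476 + 739)*42 = 263*42 = 11046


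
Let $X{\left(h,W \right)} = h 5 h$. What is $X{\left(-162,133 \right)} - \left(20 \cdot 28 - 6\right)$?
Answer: $130666$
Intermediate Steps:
$X{\left(h,W \right)} = 5 h^{2}$ ($X{\left(h,W \right)} = 5 h h = 5 h^{2}$)
$X{\left(-162,133 \right)} - \left(20 \cdot 28 - 6\right) = 5 \left(-162\right)^{2} - \left(20 \cdot 28 - 6\right) = 5 \cdot 26244 - \left(560 - 6\right) = 131220 - 554 = 130666$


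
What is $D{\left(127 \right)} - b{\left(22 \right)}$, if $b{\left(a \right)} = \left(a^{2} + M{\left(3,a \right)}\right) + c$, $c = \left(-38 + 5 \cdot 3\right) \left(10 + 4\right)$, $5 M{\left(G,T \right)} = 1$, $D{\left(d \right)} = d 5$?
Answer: $\frac{2364}{5} \approx 472.8$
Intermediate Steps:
$D{\left(d \right)} = 5 d$
$M{\left(G,T \right)} = \frac{1}{5}$ ($M{\left(G,T \right)} = \frac{1}{5} \cdot 1 = \frac{1}{5}$)
$c = -322$ ($c = \left(-38 + 15\right) 14 = \left(-23\right) 14 = -322$)
$b{\left(a \right)} = - \frac{1609}{5} + a^{2}$ ($b{\left(a \right)} = \left(a^{2} + \frac{1}{5}\right) - 322 = \left(\frac{1}{5} + a^{2}\right) - 322 = - \frac{1609}{5} + a^{2}$)
$D{\left(127 \right)} - b{\left(22 \right)} = 5 \cdot 127 - \left(- \frac{1609}{5} + 22^{2}\right) = 635 - \left(- \frac{1609}{5} + 484\right) = 635 - \frac{811}{5} = \frac{2364}{5}$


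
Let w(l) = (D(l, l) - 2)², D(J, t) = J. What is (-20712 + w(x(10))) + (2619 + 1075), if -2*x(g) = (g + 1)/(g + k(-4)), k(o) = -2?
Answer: -4354759/256 ≈ -17011.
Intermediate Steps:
x(g) = -(1 + g)/(2*(-2 + g)) (x(g) = -(g + 1)/(2*(g - 2)) = -(1 + g)/(2*(-2 + g)))
w(l) = (-2 + l)² (w(l) = (l - 2)² = (-2 + l)²)
(-20712 + w(x(10))) + (2619 + 1075) = (-20712 + (-2 + (-1 - 1*10)/(2*(-2 + 10)))²) + (2619 + 1075) = (-20712 + (-2 + (½)*(-1 - 10)/8)²) + 3694 = (-20712 + (-2 + (½)*(⅛)*(-11))²) + 3694 = (-20712 + (-2 - 11/16)²) + 3694 = (-20712 + (-43/16)²) + 3694 = (-20712 + 1849/256) + 3694 = -5300423/256 + 3694 = -4354759/256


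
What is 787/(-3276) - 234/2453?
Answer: -2697095/8036028 ≈ -0.33563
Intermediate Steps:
787/(-3276) - 234/2453 = 787*(-1/3276) - 234*1/2453 = -787/3276 - 234/2453 = -2697095/8036028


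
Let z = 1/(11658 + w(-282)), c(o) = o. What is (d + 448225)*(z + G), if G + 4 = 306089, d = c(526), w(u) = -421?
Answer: 1543468808744646/11237 ≈ 1.3736e+11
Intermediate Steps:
d = 526
G = 306085 (G = -4 + 306089 = 306085)
z = 1/11237 (z = 1/(11658 - 421) = 1/11237 ≈ 8.8992e-5)
(d + 448225)*(z + G) = (526 + 448225)*(1/11237 + 306085) = 448751*(3439477146/11237) = 1543468808744646/11237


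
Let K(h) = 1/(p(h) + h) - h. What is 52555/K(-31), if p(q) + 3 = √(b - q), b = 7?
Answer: 1819664320/1072291 + 52555*√38/1072291 ≈ 1697.3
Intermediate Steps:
p(q) = -3 + √(7 - q)
K(h) = 1/(-3 + h + √(7 - h)) - h (K(h) = 1/((-3 + √(7 - h)) + h) - h = 1/(-3 + h + √(7 - h)) - h)
52555/K(-31) = 52555/(((1 - 1*(-31)² - 1*(-31)*(-3 + √(7 - 1*(-31))))/(-3 - 31 + √(7 - 1*(-31))))) = 52555/(((1 - 1*961 - 1*(-31)*(-3 + √(7 + 31)))/(-3 - 31 + √(7 + 31)))) = 52555/(((1 - 961 - 1*(-31)*(-3 + √38))/(-3 - 31 + √38))) = 52555/(((1 - 961 + (-93 + 31*√38))/(-34 + √38))) = 52555/(((-1053 + 31*√38)/(-34 + √38))) = 52555*((-34 + √38)/(-1053 + 31*√38)) = 52555*(-34 + √38)/(-1053 + 31*√38)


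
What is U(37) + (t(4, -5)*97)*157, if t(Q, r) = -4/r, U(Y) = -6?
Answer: 60886/5 ≈ 12177.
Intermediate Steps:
U(37) + (t(4, -5)*97)*157 = -6 + (-4/(-5)*97)*157 = -6 + (-4*(-⅕)*97)*157 = -6 + ((⅘)*97)*157 = -6 + (388/5)*157 = -6 + 60916/5 = 60886/5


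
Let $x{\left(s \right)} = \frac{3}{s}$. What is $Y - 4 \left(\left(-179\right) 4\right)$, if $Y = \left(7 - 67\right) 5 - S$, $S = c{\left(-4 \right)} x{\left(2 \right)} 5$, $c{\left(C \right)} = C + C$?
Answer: $2624$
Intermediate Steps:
$c{\left(C \right)} = 2 C$
$S = -60$ ($S = 2 \left(-4\right) \frac{3}{2} \cdot 5 = - 8 \cdot 3 \cdot \frac{1}{2} \cdot 5 = \left(-8\right) \frac{3}{2} \cdot 5 = \left(-12\right) 5 = -60$)
$Y = -240$ ($Y = \left(7 - 67\right) 5 - -60 = \left(-60\right) 5 + 60 = -300 + 60 = -240$)
$Y - 4 \left(\left(-179\right) 4\right) = -240 - 4 \left(\left(-179\right) 4\right) = -240 - -2864 = -240 + 2864 = 2624$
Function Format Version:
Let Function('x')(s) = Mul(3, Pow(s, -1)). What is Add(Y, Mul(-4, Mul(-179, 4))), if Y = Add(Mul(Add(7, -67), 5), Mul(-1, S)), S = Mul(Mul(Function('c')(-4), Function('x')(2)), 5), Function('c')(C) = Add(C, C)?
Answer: 2624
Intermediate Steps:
Function('c')(C) = Mul(2, C)
S = -60 (S = Mul(Mul(Mul(2, -4), Mul(3, Pow(2, -1))), 5) = Mul(Mul(-8, Mul(3, Rational(1, 2))), 5) = Mul(Mul(-8, Rational(3, 2)), 5) = Mul(-12, 5) = -60)
Y = -240 (Y = Add(Mul(Add(7, -67), 5), Mul(-1, -60)) = Add(Mul(-60, 5), 60) = Add(-300, 60) = -240)
Add(Y, Mul(-4, Mul(-179, 4))) = Add(-240, Mul(-4, Mul(-179, 4))) = Add(-240, Mul(-4, -716)) = Add(-240, 2864) = 2624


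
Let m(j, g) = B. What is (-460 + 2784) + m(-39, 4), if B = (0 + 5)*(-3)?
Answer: 2309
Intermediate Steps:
B = -15 (B = 5*(-3) = -15)
m(j, g) = -15
(-460 + 2784) + m(-39, 4) = (-460 + 2784) - 15 = 2324 - 15 = 2309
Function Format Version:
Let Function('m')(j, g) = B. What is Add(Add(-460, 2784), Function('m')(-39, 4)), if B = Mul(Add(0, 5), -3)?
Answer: 2309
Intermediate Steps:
B = -15 (B = Mul(5, -3) = -15)
Function('m')(j, g) = -15
Add(Add(-460, 2784), Function('m')(-39, 4)) = Add(Add(-460, 2784), -15) = Add(2324, -15) = 2309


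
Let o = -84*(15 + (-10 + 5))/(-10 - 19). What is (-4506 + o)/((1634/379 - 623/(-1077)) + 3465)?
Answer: -26498015811/20537075435 ≈ -1.2903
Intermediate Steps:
o = 840/29 (o = -84*(15 - 5)/(-29) = -840*(-1)/29 = -84*(-10/29) = 840/29 ≈ 28.966)
(-4506 + o)/((1634/379 - 623/(-1077)) + 3465) = (-4506 + 840/29)/((1634/379 - 623/(-1077)) + 3465) = -129834/(29*((1634*(1/379) - 623*(-1/1077)) + 3465)) = -129834/(29*((1634/379 + 623/1077) + 3465)) = -129834/(29*(1995935/408183 + 3465)) = -129834/(29*1416350030/408183) = -129834/29*408183/1416350030 = -26498015811/20537075435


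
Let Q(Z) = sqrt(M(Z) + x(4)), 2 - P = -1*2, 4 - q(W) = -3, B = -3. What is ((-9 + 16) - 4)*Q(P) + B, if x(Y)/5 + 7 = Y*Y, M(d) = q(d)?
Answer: -3 + 6*sqrt(13) ≈ 18.633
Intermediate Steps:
q(W) = 7 (q(W) = 4 - 1*(-3) = 4 + 3 = 7)
M(d) = 7
P = 4 (P = 2 - (-1)*2 = 2 - 1*(-2) = 2 + 2 = 4)
x(Y) = -35 + 5*Y**2 (x(Y) = -35 + 5*(Y*Y) = -35 + 5*Y**2)
Q(Z) = 2*sqrt(13) (Q(Z) = sqrt(7 + (-35 + 5*4**2)) = sqrt(7 + (-35 + 5*16)) = sqrt(7 + (-35 + 80)) = sqrt(7 + 45) = sqrt(52) = 2*sqrt(13))
((-9 + 16) - 4)*Q(P) + B = ((-9 + 16) - 4)*(2*sqrt(13)) - 3 = (7 - 4)*(2*sqrt(13)) - 3 = 3*(2*sqrt(13)) - 3 = 6*sqrt(13) - 3 = -3 + 6*sqrt(13)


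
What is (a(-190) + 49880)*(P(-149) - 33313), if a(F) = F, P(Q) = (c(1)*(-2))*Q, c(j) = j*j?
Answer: -1640515350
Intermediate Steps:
c(j) = j**2
P(Q) = -2*Q (P(Q) = (1**2*(-2))*Q = (1*(-2))*Q = -2*Q)
(a(-190) + 49880)*(P(-149) - 33313) = (-190 + 49880)*(-2*(-149) - 33313) = 49690*(298 - 33313) = 49690*(-33015) = -1640515350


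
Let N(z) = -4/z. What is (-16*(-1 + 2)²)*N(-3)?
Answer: -64/3 ≈ -21.333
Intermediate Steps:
(-16*(-1 + 2)²)*N(-3) = (-16*(-1 + 2)²)*(-4/(-3)) = (-16*1²)*(-4*(-⅓)) = -16*1*(4/3) = -16*4/3 = -64/3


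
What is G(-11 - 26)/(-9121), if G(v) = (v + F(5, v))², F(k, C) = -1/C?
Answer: -1871424/12486649 ≈ -0.14987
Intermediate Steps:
G(v) = (v - 1/v)²
G(-11 - 26)/(-9121) = ((-1 + (-11 - 26)²)²/(-11 - 26)²)/(-9121) = ((-1 + (-37)²)²/(-37)²)*(-1/9121) = ((-1 + 1369)²/1369)*(-1/9121) = ((1/1369)*1368²)*(-1/9121) = ((1/1369)*1871424)*(-1/9121) = (1871424/1369)*(-1/9121) = -1871424/12486649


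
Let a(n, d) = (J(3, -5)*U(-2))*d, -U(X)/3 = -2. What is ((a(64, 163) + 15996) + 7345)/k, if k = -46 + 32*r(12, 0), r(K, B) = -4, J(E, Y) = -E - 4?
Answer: -16495/174 ≈ -94.799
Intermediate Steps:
J(E, Y) = -4 - E
U(X) = 6 (U(X) = -3*(-2) = 6)
a(n, d) = -42*d (a(n, d) = ((-4 - 1*3)*6)*d = ((-4 - 3)*6)*d = (-7*6)*d = -42*d)
k = -174 (k = -46 + 32*(-4) = -46 - 128 = -174)
((a(64, 163) + 15996) + 7345)/k = ((-42*163 + 15996) + 7345)/(-174) = ((-6846 + 15996) + 7345)*(-1/174) = (9150 + 7345)*(-1/174) = 16495*(-1/174) = -16495/174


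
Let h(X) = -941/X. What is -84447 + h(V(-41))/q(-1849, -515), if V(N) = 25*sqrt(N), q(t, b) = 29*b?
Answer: -84447 - 941*I*sqrt(41)/15308375 ≈ -84447.0 - 0.0003936*I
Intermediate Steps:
-84447 + h(V(-41))/q(-1849, -515) = -84447 + (-941*(-I*sqrt(41)/1025))/((29*(-515))) = -84447 - 941*(-I*sqrt(41)/1025)/(-14935) = -84447 - 941*(-I*sqrt(41)/1025)*(-1/14935) = -84447 - (-941)*I*sqrt(41)/1025*(-1/14935) = -84447 + (941*I*sqrt(41)/1025)*(-1/14935) = -84447 - 941*I*sqrt(41)/15308375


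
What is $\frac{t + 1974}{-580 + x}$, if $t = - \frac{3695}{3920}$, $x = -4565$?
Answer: $- \frac{1546877}{4033680} \approx -0.38349$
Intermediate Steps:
$t = - \frac{739}{784}$ ($t = \left(-3695\right) \frac{1}{3920} = - \frac{739}{784} \approx -0.9426$)
$\frac{t + 1974}{-580 + x} = \frac{- \frac{739}{784} + 1974}{-580 - 4565} = \frac{1546877}{784 \left(-5145\right)} = \frac{1546877}{784} \left(- \frac{1}{5145}\right) = - \frac{1546877}{4033680}$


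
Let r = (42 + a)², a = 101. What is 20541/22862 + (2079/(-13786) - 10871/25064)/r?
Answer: 36283444139511923/40384523227936888 ≈ 0.89845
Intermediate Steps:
r = 20449 (r = (42 + 101)² = 143² = 20449)
20541/22862 + (2079/(-13786) - 10871/25064)/r = 20541/22862 + (2079/(-13786) - 10871/25064)/20449 = 20541*(1/22862) + (2079*(-1/13786) - 10871*1/25064)*(1/20449) = 20541/22862 + (-2079/13786 - 10871/25064)*(1/20449) = 20541/22862 - 100987831/172766152*1/20449 = 20541/22862 - 100987831/3532895042248 = 36283444139511923/40384523227936888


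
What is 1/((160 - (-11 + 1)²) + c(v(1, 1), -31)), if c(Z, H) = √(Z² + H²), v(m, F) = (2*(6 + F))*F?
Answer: 60/2443 - √1157/2443 ≈ 0.010637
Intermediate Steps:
v(m, F) = F*(12 + 2*F) (v(m, F) = (12 + 2*F)*F = F*(12 + 2*F))
c(Z, H) = √(H² + Z²)
1/((160 - (-11 + 1)²) + c(v(1, 1), -31)) = 1/((160 - (-11 + 1)²) + √((-31)² + (2*1*(6 + 1))²)) = 1/((160 - 1*(-10)²) + √(961 + (2*1*7)²)) = 1/((160 - 1*100) + √(961 + 14²)) = 1/((160 - 100) + √(961 + 196)) = 1/(60 + √1157)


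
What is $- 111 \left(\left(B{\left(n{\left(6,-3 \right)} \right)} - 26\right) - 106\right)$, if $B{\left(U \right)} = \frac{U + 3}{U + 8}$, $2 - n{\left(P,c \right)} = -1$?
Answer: $\frac{160506}{11} \approx 14591.0$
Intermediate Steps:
$n{\left(P,c \right)} = 3$ ($n{\left(P,c \right)} = 2 - -1 = 2 + 1 = 3$)
$B{\left(U \right)} = \frac{3 + U}{8 + U}$
$- 111 \left(\left(B{\left(n{\left(6,-3 \right)} \right)} - 26\right) - 106\right) = - 111 \left(\left(\frac{3 + 3}{8 + 3} - 26\right) - 106\right) = - 111 \left(\left(\frac{1}{11} \cdot 6 - 26\right) - 106\right) = - 111 \left(\left(\frac{6}{11} - 26\right) - 106\right) = - 111 \left(- \frac{280}{11} - 106\right) = \left(-111\right) \left(- \frac{1446}{11}\right) = \frac{160506}{11}$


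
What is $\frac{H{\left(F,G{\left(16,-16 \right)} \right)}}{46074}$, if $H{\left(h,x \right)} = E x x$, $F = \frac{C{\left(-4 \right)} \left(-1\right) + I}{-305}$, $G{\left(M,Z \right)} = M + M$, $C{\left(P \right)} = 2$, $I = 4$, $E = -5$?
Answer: $- \frac{2560}{23037} \approx -0.11113$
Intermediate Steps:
$G{\left(M,Z \right)} = 2 M$
$F = - \frac{2}{305}$ ($F = \frac{2 \left(-1\right) + 4}{-305} = \left(-2 + 4\right) \left(- \frac{1}{305}\right) = 2 \left(- \frac{1}{305}\right) = - \frac{2}{305} \approx -0.0065574$)
$H{\left(h,x \right)} = - 5 x^{2}$ ($H{\left(h,x \right)} = - 5 x x = - 5 x^{2}$)
$\frac{H{\left(F,G{\left(16,-16 \right)} \right)}}{46074} = \frac{\left(-5\right) \left(2 \cdot 16\right)^{2}}{46074} = - 5 \cdot 32^{2} \cdot \frac{1}{46074} = \left(-5\right) 1024 \cdot \frac{1}{46074} = \left(-5120\right) \frac{1}{46074} = - \frac{2560}{23037}$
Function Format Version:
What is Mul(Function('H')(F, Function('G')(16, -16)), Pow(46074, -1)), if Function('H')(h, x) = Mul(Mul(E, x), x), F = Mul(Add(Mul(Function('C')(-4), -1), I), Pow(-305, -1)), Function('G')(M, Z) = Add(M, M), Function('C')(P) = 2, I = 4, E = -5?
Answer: Rational(-2560, 23037) ≈ -0.11113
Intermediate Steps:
Function('G')(M, Z) = Mul(2, M)
F = Rational(-2, 305) (F = Mul(Add(Mul(2, -1), 4), Pow(-305, -1)) = Mul(Add(-2, 4), Rational(-1, 305)) = Mul(2, Rational(-1, 305)) = Rational(-2, 305) ≈ -0.0065574)
Function('H')(h, x) = Mul(-5, Pow(x, 2)) (Function('H')(h, x) = Mul(Mul(-5, x), x) = Mul(-5, Pow(x, 2)))
Mul(Function('H')(F, Function('G')(16, -16)), Pow(46074, -1)) = Mul(Mul(-5, Pow(Mul(2, 16), 2)), Pow(46074, -1)) = Mul(Mul(-5, Pow(32, 2)), Rational(1, 46074)) = Mul(Mul(-5, 1024), Rational(1, 46074)) = Mul(-5120, Rational(1, 46074)) = Rational(-2560, 23037)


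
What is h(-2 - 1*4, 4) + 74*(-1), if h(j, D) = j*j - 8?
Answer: -46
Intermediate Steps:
h(j, D) = -8 + j² (h(j, D) = j² - 8 = -8 + j²)
h(-2 - 1*4, 4) + 74*(-1) = (-8 + (-2 - 1*4)²) + 74*(-1) = (-8 + (-2 - 4)²) - 74 = (-8 + (-6)²) - 74 = (-8 + 36) - 74 = 28 - 74 = -46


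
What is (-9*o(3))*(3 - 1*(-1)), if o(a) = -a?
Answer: 108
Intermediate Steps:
(-9*o(3))*(3 - 1*(-1)) = (-(-9)*3)*(3 - 1*(-1)) = (-9*(-3))*(3 + 1) = 27*4 = 108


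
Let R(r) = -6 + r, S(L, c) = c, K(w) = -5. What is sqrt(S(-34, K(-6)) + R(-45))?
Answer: 2*I*sqrt(14) ≈ 7.4833*I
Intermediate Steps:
sqrt(S(-34, K(-6)) + R(-45)) = sqrt(-5 + (-6 - 45)) = sqrt(-5 - 51) = sqrt(-56) = 2*I*sqrt(14)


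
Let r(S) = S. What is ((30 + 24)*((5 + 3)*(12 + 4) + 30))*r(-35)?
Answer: -298620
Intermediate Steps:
((30 + 24)*((5 + 3)*(12 + 4) + 30))*r(-35) = ((30 + 24)*((5 + 3)*(12 + 4) + 30))*(-35) = (54*(8*16 + 30))*(-35) = (54*(128 + 30))*(-35) = (54*158)*(-35) = 8532*(-35) = -298620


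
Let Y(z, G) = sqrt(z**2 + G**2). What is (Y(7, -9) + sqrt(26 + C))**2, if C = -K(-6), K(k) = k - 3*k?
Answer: 144 + 4*sqrt(455) ≈ 229.32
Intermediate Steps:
K(k) = -2*k
Y(z, G) = sqrt(G**2 + z**2)
C = -12 (C = -(-2)*(-6) = -1*12 = -12)
(Y(7, -9) + sqrt(26 + C))**2 = (sqrt((-9)**2 + 7**2) + sqrt(26 - 12))**2 = (sqrt(81 + 49) + sqrt(14))**2 = (sqrt(130) + sqrt(14))**2 = (sqrt(14) + sqrt(130))**2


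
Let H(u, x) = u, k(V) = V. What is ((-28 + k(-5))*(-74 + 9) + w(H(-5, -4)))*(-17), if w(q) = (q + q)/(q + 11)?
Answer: -109310/3 ≈ -36437.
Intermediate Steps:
w(q) = 2*q/(11 + q) (w(q) = (2*q)/(11 + q) = 2*q/(11 + q))
((-28 + k(-5))*(-74 + 9) + w(H(-5, -4)))*(-17) = ((-28 - 5)*(-74 + 9) + 2*(-5)/(11 - 5))*(-17) = (-33*(-65) + 2*(-5)/6)*(-17) = (2145 + 2*(-5)*(1/6))*(-17) = (2145 - 5/3)*(-17) = (6430/3)*(-17) = -109310/3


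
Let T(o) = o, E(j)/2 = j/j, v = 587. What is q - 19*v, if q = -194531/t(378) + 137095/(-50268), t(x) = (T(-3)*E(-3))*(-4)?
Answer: -1936442557/100536 ≈ -19261.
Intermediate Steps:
E(j) = 2 (E(j) = 2*(j/j) = 2*1 = 2)
t(x) = 24 (t(x) = -3*2*(-4) = -6*(-4) = 24)
q = -815164549/100536 (q = -194531/24 + 137095/(-50268) = -194531*1/24 + 137095*(-1/50268) = -194531/24 - 137095/50268 = -815164549/100536 ≈ -8108.2)
q - 19*v = -815164549/100536 - 19*587 = -815164549/100536 - 1*11153 = -815164549/100536 - 11153 = -1936442557/100536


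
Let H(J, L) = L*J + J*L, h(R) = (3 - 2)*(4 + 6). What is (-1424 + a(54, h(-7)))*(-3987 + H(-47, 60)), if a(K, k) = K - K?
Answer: 13708848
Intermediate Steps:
h(R) = 10 (h(R) = 1*10 = 10)
a(K, k) = 0
H(J, L) = 2*J*L (H(J, L) = J*L + J*L = 2*J*L)
(-1424 + a(54, h(-7)))*(-3987 + H(-47, 60)) = (-1424 + 0)*(-3987 + 2*(-47)*60) = -1424*(-3987 - 5640) = -1424*(-9627) = 13708848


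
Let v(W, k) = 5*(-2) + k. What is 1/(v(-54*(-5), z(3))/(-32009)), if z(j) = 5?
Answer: 32009/5 ≈ 6401.8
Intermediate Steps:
v(W, k) = -10 + k
1/(v(-54*(-5), z(3))/(-32009)) = 1/((-10 + 5)/(-32009)) = 1/(-5*(-1/32009)) = 1/(5/32009) = 32009/5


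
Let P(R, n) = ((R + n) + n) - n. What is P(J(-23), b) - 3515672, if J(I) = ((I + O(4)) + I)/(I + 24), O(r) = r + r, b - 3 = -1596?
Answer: -3517303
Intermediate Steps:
b = -1593 (b = 3 - 1596 = -1593)
O(r) = 2*r
J(I) = (8 + 2*I)/(24 + I) (J(I) = ((I + 2*4) + I)/(I + 24) = ((I + 8) + I)/(24 + I) = ((8 + I) + I)/(24 + I) = (8 + 2*I)/(24 + I))
P(R, n) = R + n (P(R, n) = (R + 2*n) - n = R + n)
P(J(-23), b) - 3515672 = (2*(4 - 23)/(24 - 23) - 1593) - 3515672 = (2*(-19)/1 - 1593) - 3515672 = (2*1*(-19) - 1593) - 3515672 = (-38 - 1593) - 3515672 = -1631 - 3515672 = -3517303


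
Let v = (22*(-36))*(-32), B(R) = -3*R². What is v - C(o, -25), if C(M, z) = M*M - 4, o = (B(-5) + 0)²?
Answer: -31615277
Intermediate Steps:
o = 5625 (o = (-3*(-5)² + 0)² = (-3*25 + 0)² = (-75 + 0)² = (-75)² = 5625)
v = 25344 (v = -792*(-32) = 25344)
C(M, z) = -4 + M² (C(M, z) = M² - 4 = -4 + M²)
v - C(o, -25) = 25344 - (-4 + 5625²) = 25344 - (-4 + 31640625) = 25344 - 1*31640621 = 25344 - 31640621 = -31615277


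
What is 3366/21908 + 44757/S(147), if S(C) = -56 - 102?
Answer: -122500566/432683 ≈ -283.12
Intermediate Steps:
S(C) = -158
3366/21908 + 44757/S(147) = 3366/21908 + 44757/(-158) = 3366*(1/21908) + 44757*(-1/158) = 1683/10954 - 44757/158 = -122500566/432683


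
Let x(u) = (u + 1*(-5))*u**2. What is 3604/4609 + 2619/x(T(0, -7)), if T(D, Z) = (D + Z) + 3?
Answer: -1283555/73744 ≈ -17.406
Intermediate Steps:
T(D, Z) = 3 + D + Z
x(u) = u**2*(-5 + u) (x(u) = (u - 5)*u**2 = (-5 + u)*u**2 = u**2*(-5 + u))
3604/4609 + 2619/x(T(0, -7)) = 3604/4609 + 2619/(((3 + 0 - 7)**2*(-5 + (3 + 0 - 7)))) = 3604*(1/4609) + 2619/(((-4)**2*(-5 - 4))) = 3604/4609 + 2619/((16*(-9))) = 3604/4609 + 2619/(-144) = 3604/4609 + 2619*(-1/144) = 3604/4609 - 291/16 = -1283555/73744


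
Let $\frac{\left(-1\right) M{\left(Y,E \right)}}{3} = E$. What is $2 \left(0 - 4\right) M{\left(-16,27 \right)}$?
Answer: $648$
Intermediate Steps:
$M{\left(Y,E \right)} = - 3 E$
$2 \left(0 - 4\right) M{\left(-16,27 \right)} = 2 \left(0 - 4\right) \left(\left(-3\right) 27\right) = 2 \left(-4\right) \left(-81\right) = \left(-8\right) \left(-81\right) = 648$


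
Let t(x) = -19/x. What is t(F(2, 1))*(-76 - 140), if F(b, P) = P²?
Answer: 4104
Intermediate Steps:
t(F(2, 1))*(-76 - 140) = (-19/(1²))*(-76 - 140) = -19/1*(-216) = -19*1*(-216) = -19*(-216) = 4104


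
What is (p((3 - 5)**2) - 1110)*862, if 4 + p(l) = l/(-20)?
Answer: -4802202/5 ≈ -9.6044e+5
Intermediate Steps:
p(l) = -4 - l/20 (p(l) = -4 + l/(-20) = -4 + l*(-1/20) = -4 - l/20)
(p((3 - 5)**2) - 1110)*862 = ((-4 - (3 - 5)**2/20) - 1110)*862 = ((-4 - 1/20*(-2)**2) - 1110)*862 = ((-4 - 1/20*4) - 1110)*862 = ((-4 - 1/5) - 1110)*862 = (-21/5 - 1110)*862 = -5571/5*862 = -4802202/5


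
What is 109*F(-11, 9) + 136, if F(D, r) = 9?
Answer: 1117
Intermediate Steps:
109*F(-11, 9) + 136 = 109*9 + 136 = 981 + 136 = 1117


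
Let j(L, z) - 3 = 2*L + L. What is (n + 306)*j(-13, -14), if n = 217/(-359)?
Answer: -3946932/359 ≈ -10994.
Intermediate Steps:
j(L, z) = 3 + 3*L (j(L, z) = 3 + (2*L + L) = 3 + 3*L)
n = -217/359 (n = 217*(-1/359) = -217/359 ≈ -0.60446)
(n + 306)*j(-13, -14) = (-217/359 + 306)*(3 + 3*(-13)) = 109637*(3 - 39)/359 = (109637/359)*(-36) = -3946932/359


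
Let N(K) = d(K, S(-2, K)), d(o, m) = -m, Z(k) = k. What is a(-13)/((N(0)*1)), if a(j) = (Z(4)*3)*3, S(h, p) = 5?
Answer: -36/5 ≈ -7.2000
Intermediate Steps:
N(K) = -5 (N(K) = -1*5 = -5)
a(j) = 36 (a(j) = (4*3)*3 = 12*3 = 36)
a(-13)/((N(0)*1)) = 36/((-5*1)) = 36/(-5) = 36*(-⅕) = -36/5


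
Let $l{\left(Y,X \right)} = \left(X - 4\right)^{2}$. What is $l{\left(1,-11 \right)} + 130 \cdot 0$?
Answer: $225$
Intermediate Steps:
$l{\left(Y,X \right)} = \left(-4 + X\right)^{2}$
$l{\left(1,-11 \right)} + 130 \cdot 0 = \left(-4 - 11\right)^{2} + 130 \cdot 0 = \left(-15\right)^{2} + 0 = 225 + 0 = 225$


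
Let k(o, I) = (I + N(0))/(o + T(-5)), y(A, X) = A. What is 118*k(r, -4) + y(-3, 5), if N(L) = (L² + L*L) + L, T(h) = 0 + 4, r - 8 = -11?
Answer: -475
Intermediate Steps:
r = -3 (r = 8 - 11 = -3)
T(h) = 4
N(L) = L + 2*L² (N(L) = (L² + L²) + L = 2*L² + L = L + 2*L²)
k(o, I) = I/(4 + o) (k(o, I) = (I + 0*(1 + 2*0))/(o + 4) = (I + 0*(1 + 0))/(4 + o) = (I + 0*1)/(4 + o) = (I + 0)/(4 + o) = I/(4 + o))
118*k(r, -4) + y(-3, 5) = 118*(-4/(4 - 3)) - 3 = 118*(-4/1) - 3 = 118*(-4*1) - 3 = 118*(-4) - 3 = -472 - 3 = -475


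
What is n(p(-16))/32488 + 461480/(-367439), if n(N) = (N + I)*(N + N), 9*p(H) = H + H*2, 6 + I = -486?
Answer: -14673756568/13429528011 ≈ -1.0926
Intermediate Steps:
I = -492 (I = -6 - 486 = -492)
p(H) = H/3 (p(H) = (H + H*2)/9 = (H + 2*H)/9 = (3*H)/9 = H/3)
n(N) = 2*N*(-492 + N) (n(N) = (N - 492)*(N + N) = (-492 + N)*(2*N) = 2*N*(-492 + N))
n(p(-16))/32488 + 461480/(-367439) = (2*((⅓)*(-16))*(-492 + (⅓)*(-16)))/32488 + 461480/(-367439) = (2*(-16/3)*(-492 - 16/3))*(1/32488) + 461480*(-1/367439) = (2*(-16/3)*(-1492/3))*(1/32488) - 461480/367439 = (47744/9)*(1/32488) - 461480/367439 = 5968/36549 - 461480/367439 = -14673756568/13429528011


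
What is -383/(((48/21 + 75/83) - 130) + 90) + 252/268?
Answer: 16256422/1432929 ≈ 11.345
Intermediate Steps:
-383/(((48/21 + 75/83) - 130) + 90) + 252/268 = -383/(((48*(1/21) + 75*(1/83)) - 130) + 90) + 252*(1/268) = -383/(((16/7 + 75/83) - 130) + 90) + 63/67 = -383/((1853/581 - 130) + 90) + 63/67 = -383/(-73677/581 + 90) + 63/67 = -383/(-21387/581) + 63/67 = -383*(-581/21387) + 63/67 = 222523/21387 + 63/67 = 16256422/1432929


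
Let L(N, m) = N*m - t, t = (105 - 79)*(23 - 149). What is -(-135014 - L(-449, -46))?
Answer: 158944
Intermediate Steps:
t = -3276 (t = 26*(-126) = -3276)
L(N, m) = 3276 + N*m (L(N, m) = N*m - 1*(-3276) = N*m + 3276 = 3276 + N*m)
-(-135014 - L(-449, -46)) = -(-135014 - (3276 - 449*(-46))) = -(-135014 - (3276 + 20654)) = -(-135014 - 1*23930) = -(-135014 - 23930) = -1*(-158944) = 158944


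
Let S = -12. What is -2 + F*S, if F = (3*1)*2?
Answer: -74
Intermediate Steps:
F = 6 (F = 3*2 = 6)
-2 + F*S = -2 + 6*(-12) = -2 - 72 = -74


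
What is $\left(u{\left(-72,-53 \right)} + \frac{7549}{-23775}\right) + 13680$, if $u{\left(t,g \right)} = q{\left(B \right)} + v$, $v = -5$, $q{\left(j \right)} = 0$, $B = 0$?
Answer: $\frac{325115576}{23775} \approx 13675.0$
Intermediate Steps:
$u{\left(t,g \right)} = -5$ ($u{\left(t,g \right)} = 0 - 5 = -5$)
$\left(u{\left(-72,-53 \right)} + \frac{7549}{-23775}\right) + 13680 = \left(-5 + \frac{7549}{-23775}\right) + 13680 = \left(-5 + 7549 \left(- \frac{1}{23775}\right)\right) + 13680 = \left(-5 - \frac{7549}{23775}\right) + 13680 = - \frac{126424}{23775} + 13680 = \frac{325115576}{23775}$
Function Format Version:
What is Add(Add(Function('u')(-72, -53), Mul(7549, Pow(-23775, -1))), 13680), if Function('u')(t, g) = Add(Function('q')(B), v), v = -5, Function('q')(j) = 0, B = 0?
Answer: Rational(325115576, 23775) ≈ 13675.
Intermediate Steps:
Function('u')(t, g) = -5 (Function('u')(t, g) = Add(0, -5) = -5)
Add(Add(Function('u')(-72, -53), Mul(7549, Pow(-23775, -1))), 13680) = Add(Add(-5, Mul(7549, Pow(-23775, -1))), 13680) = Add(Add(-5, Mul(7549, Rational(-1, 23775))), 13680) = Add(Add(-5, Rational(-7549, 23775)), 13680) = Add(Rational(-126424, 23775), 13680) = Rational(325115576, 23775)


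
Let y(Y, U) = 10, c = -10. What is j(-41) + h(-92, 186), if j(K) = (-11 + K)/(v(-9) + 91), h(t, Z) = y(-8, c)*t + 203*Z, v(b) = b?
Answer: 1510332/41 ≈ 36837.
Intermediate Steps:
h(t, Z) = 10*t + 203*Z
j(K) = -11/82 + K/82 (j(K) = (-11 + K)/(-9 + 91) = (-11 + K)/82 = (-11 + K)*(1/82) = -11/82 + K/82)
j(-41) + h(-92, 186) = (-11/82 + (1/82)*(-41)) + (10*(-92) + 203*186) = (-11/82 - ½) + (-920 + 37758) = -26/41 + 36838 = 1510332/41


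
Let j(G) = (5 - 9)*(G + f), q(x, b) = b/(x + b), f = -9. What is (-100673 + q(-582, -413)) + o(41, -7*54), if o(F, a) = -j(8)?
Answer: -100173202/995 ≈ -1.0068e+5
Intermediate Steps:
q(x, b) = b/(b + x)
j(G) = 36 - 4*G (j(G) = (5 - 9)*(G - 9) = -4*(-9 + G) = 36 - 4*G)
o(F, a) = -4 (o(F, a) = -(36 - 4*8) = -(36 - 32) = -1*4 = -4)
(-100673 + q(-582, -413)) + o(41, -7*54) = (-100673 - 413/(-413 - 582)) - 4 = (-100673 - 413/(-995)) - 4 = (-100673 - 413*(-1/995)) - 4 = (-100673 + 413/995) - 4 = -100169222/995 - 4 = -100173202/995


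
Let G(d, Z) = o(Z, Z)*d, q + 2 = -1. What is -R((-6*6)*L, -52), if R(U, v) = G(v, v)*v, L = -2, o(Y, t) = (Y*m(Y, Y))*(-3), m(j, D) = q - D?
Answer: -20669376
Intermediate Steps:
q = -3 (q = -2 - 1 = -3)
m(j, D) = -3 - D
o(Y, t) = -3*Y*(-3 - Y) (o(Y, t) = (Y*(-3 - Y))*(-3) = -3*Y*(-3 - Y))
G(d, Z) = 3*Z*d*(3 + Z) (G(d, Z) = (3*Z*(3 + Z))*d = 3*Z*d*(3 + Z))
R(U, v) = 3*v³*(3 + v) (R(U, v) = (3*v*v*(3 + v))*v = (3*v²*(3 + v))*v = 3*v³*(3 + v))
-R((-6*6)*L, -52) = -3*(-52)³*(3 - 52) = -3*(-140608)*(-49) = -1*20669376 = -20669376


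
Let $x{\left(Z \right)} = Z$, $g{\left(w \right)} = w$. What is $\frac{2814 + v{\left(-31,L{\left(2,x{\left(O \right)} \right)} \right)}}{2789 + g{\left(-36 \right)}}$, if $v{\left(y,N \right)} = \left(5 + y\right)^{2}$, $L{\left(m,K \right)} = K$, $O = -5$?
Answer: $\frac{3490}{2753} \approx 1.2677$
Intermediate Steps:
$\frac{2814 + v{\left(-31,L{\left(2,x{\left(O \right)} \right)} \right)}}{2789 + g{\left(-36 \right)}} = \frac{2814 + \left(5 - 31\right)^{2}}{2789 - 36} = \frac{2814 + \left(-26\right)^{2}}{2753} = \left(2814 + 676\right) \frac{1}{2753} = 3490 \cdot \frac{1}{2753} = \frac{3490}{2753}$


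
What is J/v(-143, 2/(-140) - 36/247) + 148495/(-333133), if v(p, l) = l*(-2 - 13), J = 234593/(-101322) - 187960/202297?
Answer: -3918247795896595004/2180057346325429497 ≈ -1.7973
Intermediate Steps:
J = -66501943241/20497136634 (J = 234593*(-1/101322) - 187960*1/202297 = -234593/101322 - 187960/202297 = -66501943241/20497136634 ≈ -3.2444)
v(p, l) = -15*l (v(p, l) = l*(-15) = -15*l)
J/v(-143, 2/(-140) - 36/247) + 148495/(-333133) = -66501943241*(-1/(15*(2/(-140) - 36/247)))/20497136634 + 148495/(-333133) = -66501943241*(-1/(15*(2*(-1/140) - 36*1/247)))/20497136634 + 148495*(-1/333133) = -66501943241*(-1/(15*(-1/70 - 36/247)))/20497136634 - 148495/333133 = -66501943241/(20497136634*((-15*(-2767/17290)))) - 148495/333133 = -66501943241/(20497136634*8301/3458) - 148495/333133 = -66501943241/20497136634*3458/8301 - 148495/333133 = -8844758451053/6544105046109 - 148495/333133 = -3918247795896595004/2180057346325429497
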